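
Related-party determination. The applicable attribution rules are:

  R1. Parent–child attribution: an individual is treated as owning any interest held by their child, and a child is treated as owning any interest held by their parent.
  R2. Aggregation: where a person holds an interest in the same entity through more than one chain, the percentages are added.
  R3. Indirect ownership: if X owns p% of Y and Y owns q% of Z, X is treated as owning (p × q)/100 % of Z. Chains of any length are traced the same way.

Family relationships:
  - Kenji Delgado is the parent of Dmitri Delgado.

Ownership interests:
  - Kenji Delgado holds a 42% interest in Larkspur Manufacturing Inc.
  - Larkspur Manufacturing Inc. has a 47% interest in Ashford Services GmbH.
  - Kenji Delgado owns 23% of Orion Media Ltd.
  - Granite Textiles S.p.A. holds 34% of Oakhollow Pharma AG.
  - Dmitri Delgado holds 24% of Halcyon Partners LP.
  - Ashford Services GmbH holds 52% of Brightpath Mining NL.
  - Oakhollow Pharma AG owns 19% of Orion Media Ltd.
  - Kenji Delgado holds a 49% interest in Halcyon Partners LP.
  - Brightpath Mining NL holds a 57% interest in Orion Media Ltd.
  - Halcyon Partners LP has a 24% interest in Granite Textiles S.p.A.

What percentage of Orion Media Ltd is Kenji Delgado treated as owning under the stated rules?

By parent–child attribution (R1), Kenji Delgado is treated as also owning Dmitri Delgado's interest in Halcyon Partners LP, giving 49% + 24% = 73%.
Chain via Halcyon Partners LP → Granite Textiles S.p.A. → Oakhollow Pharma AG (R3): 73% × 24% × 34% × 19% = 1.131792% of Orion Media Ltd.
Chain via Larkspur Manufacturing Inc. → Ashford Services GmbH → Brightpath Mining NL (R3): 42% × 47% × 52% × 57% = 5.850936% of Orion Media Ltd.
Direct interest in Orion Media Ltd: 23%.
Aggregating (R2): 1.131792% + 5.850936% + 23% = 29.982728%.

29.982728%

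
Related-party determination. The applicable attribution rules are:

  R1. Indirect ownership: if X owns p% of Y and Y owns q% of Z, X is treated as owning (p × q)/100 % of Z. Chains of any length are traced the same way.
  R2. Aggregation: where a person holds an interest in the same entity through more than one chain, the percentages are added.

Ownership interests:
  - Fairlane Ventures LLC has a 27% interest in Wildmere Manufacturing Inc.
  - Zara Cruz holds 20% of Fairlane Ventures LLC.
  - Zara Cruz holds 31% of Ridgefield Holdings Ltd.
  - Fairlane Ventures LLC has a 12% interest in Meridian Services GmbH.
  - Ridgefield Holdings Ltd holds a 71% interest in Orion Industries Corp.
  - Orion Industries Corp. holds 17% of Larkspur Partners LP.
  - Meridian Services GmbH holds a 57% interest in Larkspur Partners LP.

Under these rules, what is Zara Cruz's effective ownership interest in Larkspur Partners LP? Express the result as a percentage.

Chain via Fairlane Ventures LLC → Meridian Services GmbH (R1): 20% × 12% × 57% = 1.368% of Larkspur Partners LP.
Chain via Ridgefield Holdings Ltd → Orion Industries Corp. (R1): 31% × 71% × 17% = 3.7417% of Larkspur Partners LP.
Aggregating (R2): 1.368% + 3.7417% = 5.1097%.

5.1097%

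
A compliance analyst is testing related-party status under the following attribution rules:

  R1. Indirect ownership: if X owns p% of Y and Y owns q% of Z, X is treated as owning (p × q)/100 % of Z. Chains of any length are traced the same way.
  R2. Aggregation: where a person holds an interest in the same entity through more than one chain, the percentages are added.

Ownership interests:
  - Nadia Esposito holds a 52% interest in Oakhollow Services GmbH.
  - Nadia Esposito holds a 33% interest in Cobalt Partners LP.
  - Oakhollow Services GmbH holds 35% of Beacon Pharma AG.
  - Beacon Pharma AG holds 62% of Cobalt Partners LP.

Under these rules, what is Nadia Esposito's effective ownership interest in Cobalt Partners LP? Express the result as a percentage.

Chain via Oakhollow Services GmbH → Beacon Pharma AG (R1): 52% × 35% × 62% = 11.284% of Cobalt Partners LP.
Direct interest in Cobalt Partners LP: 33%.
Aggregating (R2): 11.284% + 33% = 44.284%.

44.284%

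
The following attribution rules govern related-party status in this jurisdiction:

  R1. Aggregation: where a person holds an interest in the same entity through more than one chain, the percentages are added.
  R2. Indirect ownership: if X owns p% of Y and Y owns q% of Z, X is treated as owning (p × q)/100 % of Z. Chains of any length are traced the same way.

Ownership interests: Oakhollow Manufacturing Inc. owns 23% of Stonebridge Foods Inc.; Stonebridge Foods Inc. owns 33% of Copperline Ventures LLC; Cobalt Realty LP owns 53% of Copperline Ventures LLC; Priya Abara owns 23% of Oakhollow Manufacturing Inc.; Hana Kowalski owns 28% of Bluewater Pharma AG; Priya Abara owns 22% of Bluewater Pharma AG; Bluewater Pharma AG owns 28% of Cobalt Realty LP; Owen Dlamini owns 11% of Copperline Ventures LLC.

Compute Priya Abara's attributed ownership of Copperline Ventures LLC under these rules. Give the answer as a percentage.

5.0105%

Chain via Oakhollow Manufacturing Inc. → Stonebridge Foods Inc. (R2): 23% × 23% × 33% = 1.7457% of Copperline Ventures LLC.
Chain via Bluewater Pharma AG → Cobalt Realty LP (R2): 22% × 28% × 53% = 3.2648% of Copperline Ventures LLC.
Aggregating (R1): 1.7457% + 3.2648% = 5.0105%.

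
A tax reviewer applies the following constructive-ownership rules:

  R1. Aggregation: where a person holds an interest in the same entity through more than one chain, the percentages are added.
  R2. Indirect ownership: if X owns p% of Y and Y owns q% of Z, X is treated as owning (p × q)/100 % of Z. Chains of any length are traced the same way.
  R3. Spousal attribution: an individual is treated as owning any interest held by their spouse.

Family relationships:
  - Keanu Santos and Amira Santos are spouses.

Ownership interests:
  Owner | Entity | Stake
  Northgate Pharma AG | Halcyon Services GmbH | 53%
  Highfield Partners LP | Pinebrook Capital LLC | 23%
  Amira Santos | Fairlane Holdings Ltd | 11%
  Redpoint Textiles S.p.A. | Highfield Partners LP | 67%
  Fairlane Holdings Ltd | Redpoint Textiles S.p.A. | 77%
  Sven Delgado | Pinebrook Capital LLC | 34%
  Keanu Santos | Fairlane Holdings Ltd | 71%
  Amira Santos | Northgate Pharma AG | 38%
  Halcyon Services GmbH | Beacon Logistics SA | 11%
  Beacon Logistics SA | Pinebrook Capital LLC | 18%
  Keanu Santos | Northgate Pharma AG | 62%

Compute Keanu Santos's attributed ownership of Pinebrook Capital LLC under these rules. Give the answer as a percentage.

By spousal attribution (R3), Keanu Santos is treated as also owning Amira Santos's interest in Northgate Pharma AG, giving 62% + 38% = 100%.
By spousal attribution (R3), Keanu Santos is treated as also owning Amira Santos's interest in Fairlane Holdings Ltd, giving 71% + 11% = 82%.
Chain via Northgate Pharma AG → Halcyon Services GmbH → Beacon Logistics SA (R2): 100% × 53% × 11% × 18% = 1.0494% of Pinebrook Capital LLC.
Chain via Fairlane Holdings Ltd → Redpoint Textiles S.p.A. → Highfield Partners LP (R2): 82% × 77% × 67% × 23% = 9.729874% of Pinebrook Capital LLC.
Aggregating (R1): 1.0494% + 9.729874% = 10.779274%.

10.779274%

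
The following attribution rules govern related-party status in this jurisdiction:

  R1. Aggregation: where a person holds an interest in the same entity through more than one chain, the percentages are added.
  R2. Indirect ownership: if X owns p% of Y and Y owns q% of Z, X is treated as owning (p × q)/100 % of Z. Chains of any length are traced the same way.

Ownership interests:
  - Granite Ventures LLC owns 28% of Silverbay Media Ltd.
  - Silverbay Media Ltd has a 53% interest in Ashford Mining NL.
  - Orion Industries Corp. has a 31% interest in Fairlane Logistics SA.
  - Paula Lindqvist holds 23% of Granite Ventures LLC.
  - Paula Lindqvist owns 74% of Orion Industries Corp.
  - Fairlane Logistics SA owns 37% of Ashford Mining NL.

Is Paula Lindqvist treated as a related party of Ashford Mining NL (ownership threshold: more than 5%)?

Chain via Orion Industries Corp. → Fairlane Logistics SA (R2): 74% × 31% × 37% = 8.4878% of Ashford Mining NL.
Chain via Granite Ventures LLC → Silverbay Media Ltd (R2): 23% × 28% × 53% = 3.4132% of Ashford Mining NL.
Aggregating (R1): 8.4878% + 3.4132% = 11.901%.
11.901% exceeds the 5% threshold, so Paula is a related party to Ashford Mining NL.

Yes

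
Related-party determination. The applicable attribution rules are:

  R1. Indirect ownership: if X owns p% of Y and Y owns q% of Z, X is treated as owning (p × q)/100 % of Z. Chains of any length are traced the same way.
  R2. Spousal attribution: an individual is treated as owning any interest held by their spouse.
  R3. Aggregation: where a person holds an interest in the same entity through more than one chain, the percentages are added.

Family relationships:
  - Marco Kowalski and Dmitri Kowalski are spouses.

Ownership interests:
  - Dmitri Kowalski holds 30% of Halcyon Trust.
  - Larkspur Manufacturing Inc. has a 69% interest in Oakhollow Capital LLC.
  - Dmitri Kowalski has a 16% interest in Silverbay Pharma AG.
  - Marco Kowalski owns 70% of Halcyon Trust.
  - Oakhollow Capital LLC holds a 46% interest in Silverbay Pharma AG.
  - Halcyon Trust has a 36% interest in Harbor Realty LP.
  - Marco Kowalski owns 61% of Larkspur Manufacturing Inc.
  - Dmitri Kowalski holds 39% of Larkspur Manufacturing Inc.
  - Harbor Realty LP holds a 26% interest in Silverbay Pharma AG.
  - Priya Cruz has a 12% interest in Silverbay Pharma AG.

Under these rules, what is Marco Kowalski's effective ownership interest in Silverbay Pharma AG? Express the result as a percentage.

By spousal attribution (R2), Marco Kowalski is treated as also owning Dmitri Kowalski's interest in Halcyon Trust, giving 70% + 30% = 100%.
By spousal attribution (R2), Marco Kowalski is treated as also owning Dmitri Kowalski's interest in Larkspur Manufacturing Inc, giving 61% + 39% = 100%.
By spousal attribution (R2), Marco Kowalski is treated as owning Dmitri Kowalski's 16% interest in Silverbay Pharma AG.
Chain via Halcyon Trust → Harbor Realty LP (R1): 100% × 36% × 26% = 9.36% of Silverbay Pharma AG.
Chain via Larkspur Manufacturing Inc. → Oakhollow Capital LLC (R1): 100% × 69% × 46% = 31.74% of Silverbay Pharma AG.
Direct interest in Silverbay Pharma AG: 16%.
Aggregating (R3): 9.36% + 31.74% + 16% = 57.1%.

57.1%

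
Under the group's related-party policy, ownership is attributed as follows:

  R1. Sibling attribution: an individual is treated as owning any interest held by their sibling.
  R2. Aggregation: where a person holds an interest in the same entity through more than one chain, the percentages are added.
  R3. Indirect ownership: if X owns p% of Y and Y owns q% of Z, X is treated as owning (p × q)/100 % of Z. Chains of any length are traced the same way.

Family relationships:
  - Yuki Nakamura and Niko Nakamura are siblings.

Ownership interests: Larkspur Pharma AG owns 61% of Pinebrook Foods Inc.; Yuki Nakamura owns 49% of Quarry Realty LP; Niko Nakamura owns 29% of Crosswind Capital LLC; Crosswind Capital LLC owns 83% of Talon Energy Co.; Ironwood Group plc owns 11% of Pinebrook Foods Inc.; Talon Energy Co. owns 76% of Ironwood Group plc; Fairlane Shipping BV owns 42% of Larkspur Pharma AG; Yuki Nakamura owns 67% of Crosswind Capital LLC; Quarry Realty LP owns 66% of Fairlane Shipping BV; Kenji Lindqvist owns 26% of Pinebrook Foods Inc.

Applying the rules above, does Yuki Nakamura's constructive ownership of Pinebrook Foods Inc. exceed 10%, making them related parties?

By sibling attribution (R1), Yuki Nakamura is treated as also owning Niko Nakamura's interest in Crosswind Capital LLC, giving 67% + 29% = 96%.
Chain via Crosswind Capital LLC → Talon Energy Co. → Ironwood Group plc (R3): 96% × 83% × 76% × 11% = 6.661248% of Pinebrook Foods Inc.
Chain via Quarry Realty LP → Fairlane Shipping BV → Larkspur Pharma AG (R3): 49% × 66% × 42% × 61% = 8.285508% of Pinebrook Foods Inc.
Aggregating (R2): 6.661248% + 8.285508% = 14.946756%.
14.946756% exceeds the 10% threshold, so Yuki is a related party to Pinebrook Foods Inc.

Yes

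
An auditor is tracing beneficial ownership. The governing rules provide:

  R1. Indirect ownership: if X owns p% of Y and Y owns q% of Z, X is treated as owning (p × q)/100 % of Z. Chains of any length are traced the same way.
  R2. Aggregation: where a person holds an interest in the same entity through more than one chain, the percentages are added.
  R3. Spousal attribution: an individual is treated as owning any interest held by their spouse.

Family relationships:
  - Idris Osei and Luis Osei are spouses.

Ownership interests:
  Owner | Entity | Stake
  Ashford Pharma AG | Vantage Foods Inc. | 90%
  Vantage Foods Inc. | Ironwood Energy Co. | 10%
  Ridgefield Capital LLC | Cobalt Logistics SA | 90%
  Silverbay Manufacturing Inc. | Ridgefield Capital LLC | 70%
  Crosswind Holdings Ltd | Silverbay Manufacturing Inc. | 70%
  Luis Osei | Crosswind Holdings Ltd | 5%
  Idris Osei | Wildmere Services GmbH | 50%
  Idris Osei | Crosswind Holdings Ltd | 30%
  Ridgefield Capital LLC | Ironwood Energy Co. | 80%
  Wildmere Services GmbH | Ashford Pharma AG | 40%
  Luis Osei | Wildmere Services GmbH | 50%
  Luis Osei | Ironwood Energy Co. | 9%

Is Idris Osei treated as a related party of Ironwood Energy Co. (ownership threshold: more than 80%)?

No

By spousal attribution (R3), Idris Osei is treated as also owning Luis Osei's interest in Wildmere Services GmbH, giving 50% + 50% = 100%.
By spousal attribution (R3), Idris Osei is treated as also owning Luis Osei's interest in Crosswind Holdings Ltd, giving 30% + 5% = 35%.
By spousal attribution (R3), Idris Osei is treated as owning Luis Osei's 9% interest in Ironwood Energy Co.
Chain via Wildmere Services GmbH → Ashford Pharma AG → Vantage Foods Inc. (R1): 100% × 40% × 90% × 10% = 3.6% of Ironwood Energy Co.
Chain via Crosswind Holdings Ltd → Silverbay Manufacturing Inc. → Ridgefield Capital LLC (R1): 35% × 70% × 70% × 80% = 13.72% of Ironwood Energy Co.
Direct interest in Ironwood Energy Co: 9%.
Aggregating (R2): 3.6% + 13.72% + 9% = 26.32%.
26.32% does not exceed the 80% threshold, so Idris is not a related party to Ironwood Energy Co.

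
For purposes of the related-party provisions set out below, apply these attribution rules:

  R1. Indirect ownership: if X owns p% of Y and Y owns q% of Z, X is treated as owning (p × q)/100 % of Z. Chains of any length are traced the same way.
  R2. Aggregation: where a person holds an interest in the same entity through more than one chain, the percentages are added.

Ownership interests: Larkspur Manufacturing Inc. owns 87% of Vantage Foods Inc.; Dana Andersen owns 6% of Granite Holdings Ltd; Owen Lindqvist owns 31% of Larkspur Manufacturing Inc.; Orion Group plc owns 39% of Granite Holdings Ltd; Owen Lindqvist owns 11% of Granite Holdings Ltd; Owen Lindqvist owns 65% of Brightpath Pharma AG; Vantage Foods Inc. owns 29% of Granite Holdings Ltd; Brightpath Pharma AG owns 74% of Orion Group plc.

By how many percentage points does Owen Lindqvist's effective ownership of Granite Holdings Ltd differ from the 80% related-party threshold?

42.4197

Chain via Brightpath Pharma AG → Orion Group plc (R1): 65% × 74% × 39% = 18.759% of Granite Holdings Ltd.
Chain via Larkspur Manufacturing Inc. → Vantage Foods Inc. (R1): 31% × 87% × 29% = 7.8213% of Granite Holdings Ltd.
Direct interest in Granite Holdings Ltd: 11%.
Aggregating (R2): 18.759% + 7.8213% + 11% = 37.5803%.
37.5803% falls short of the 80% threshold by 42.4197 percentage points.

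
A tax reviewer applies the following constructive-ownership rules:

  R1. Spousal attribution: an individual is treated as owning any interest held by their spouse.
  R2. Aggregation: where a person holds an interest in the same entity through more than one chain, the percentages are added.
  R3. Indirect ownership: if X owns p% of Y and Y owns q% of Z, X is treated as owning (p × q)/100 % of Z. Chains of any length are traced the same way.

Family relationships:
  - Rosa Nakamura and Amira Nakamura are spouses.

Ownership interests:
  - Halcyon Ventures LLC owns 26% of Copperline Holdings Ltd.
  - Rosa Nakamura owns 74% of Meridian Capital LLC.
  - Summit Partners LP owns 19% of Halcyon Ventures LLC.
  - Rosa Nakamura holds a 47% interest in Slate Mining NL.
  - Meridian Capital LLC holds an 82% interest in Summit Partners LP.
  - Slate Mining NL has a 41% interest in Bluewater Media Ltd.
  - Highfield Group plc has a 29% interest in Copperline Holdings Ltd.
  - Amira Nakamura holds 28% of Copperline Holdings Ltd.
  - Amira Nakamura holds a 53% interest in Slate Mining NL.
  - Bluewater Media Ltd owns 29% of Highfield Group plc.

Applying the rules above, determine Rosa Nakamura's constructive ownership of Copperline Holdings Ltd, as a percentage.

34.445692%

By spousal attribution (R1), Rosa Nakamura is treated as also owning Amira Nakamura's interest in Slate Mining NL, giving 47% + 53% = 100%.
By spousal attribution (R1), Rosa Nakamura is treated as owning Amira Nakamura's 28% interest in Copperline Holdings Ltd.
Chain via Meridian Capital LLC → Summit Partners LP → Halcyon Ventures LLC (R3): 74% × 82% × 19% × 26% = 2.997592% of Copperline Holdings Ltd.
Chain via Slate Mining NL → Bluewater Media Ltd → Highfield Group plc (R3): 100% × 41% × 29% × 29% = 3.4481% of Copperline Holdings Ltd.
Direct interest in Copperline Holdings Ltd: 28%.
Aggregating (R2): 2.997592% + 3.4481% + 28% = 34.445692%.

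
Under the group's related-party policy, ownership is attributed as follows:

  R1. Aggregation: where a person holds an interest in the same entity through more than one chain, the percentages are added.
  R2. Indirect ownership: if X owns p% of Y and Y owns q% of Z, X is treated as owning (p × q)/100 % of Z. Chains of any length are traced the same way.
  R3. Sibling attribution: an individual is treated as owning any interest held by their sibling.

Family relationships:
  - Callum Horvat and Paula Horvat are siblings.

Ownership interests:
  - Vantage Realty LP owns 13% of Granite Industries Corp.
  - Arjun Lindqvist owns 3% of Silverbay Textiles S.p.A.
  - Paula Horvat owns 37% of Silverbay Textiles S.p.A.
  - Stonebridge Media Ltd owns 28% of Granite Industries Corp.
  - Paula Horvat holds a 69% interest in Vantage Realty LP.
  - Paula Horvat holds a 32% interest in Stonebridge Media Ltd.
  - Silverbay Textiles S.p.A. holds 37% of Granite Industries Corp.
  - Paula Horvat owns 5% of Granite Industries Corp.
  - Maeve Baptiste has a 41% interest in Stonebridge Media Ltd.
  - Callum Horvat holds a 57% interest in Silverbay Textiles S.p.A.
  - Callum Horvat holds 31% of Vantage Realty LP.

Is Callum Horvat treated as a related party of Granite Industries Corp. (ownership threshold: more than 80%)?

By sibling attribution (R3), Callum Horvat is treated as also owning Paula Horvat's interest in Vantage Realty LP, giving 31% + 69% = 100%.
By sibling attribution (R3), Callum Horvat is treated as also owning Paula Horvat's interest in Silverbay Textiles S.p.A, giving 57% + 37% = 94%.
By sibling attribution (R3), Callum Horvat is treated as owning Paula Horvat's 32% interest in Stonebridge Media Ltd.
By sibling attribution (R3), Callum Horvat is treated as owning Paula Horvat's 5% interest in Granite Industries Corp.
Chain via Vantage Realty LP (R2): 100% × 13% = 13% of Granite Industries Corp.
Chain via Silverbay Textiles S.p.A. (R2): 94% × 37% = 34.78% of Granite Industries Corp.
Chain via Stonebridge Media Ltd (R2): 32% × 28% = 8.96% of Granite Industries Corp.
Direct interest in Granite Industries Corp: 5%.
Aggregating (R1): 13% + 34.78% + 8.96% + 5% = 61.74%.
61.74% does not exceed the 80% threshold, so Callum is not a related party to Granite Industries Corp.

No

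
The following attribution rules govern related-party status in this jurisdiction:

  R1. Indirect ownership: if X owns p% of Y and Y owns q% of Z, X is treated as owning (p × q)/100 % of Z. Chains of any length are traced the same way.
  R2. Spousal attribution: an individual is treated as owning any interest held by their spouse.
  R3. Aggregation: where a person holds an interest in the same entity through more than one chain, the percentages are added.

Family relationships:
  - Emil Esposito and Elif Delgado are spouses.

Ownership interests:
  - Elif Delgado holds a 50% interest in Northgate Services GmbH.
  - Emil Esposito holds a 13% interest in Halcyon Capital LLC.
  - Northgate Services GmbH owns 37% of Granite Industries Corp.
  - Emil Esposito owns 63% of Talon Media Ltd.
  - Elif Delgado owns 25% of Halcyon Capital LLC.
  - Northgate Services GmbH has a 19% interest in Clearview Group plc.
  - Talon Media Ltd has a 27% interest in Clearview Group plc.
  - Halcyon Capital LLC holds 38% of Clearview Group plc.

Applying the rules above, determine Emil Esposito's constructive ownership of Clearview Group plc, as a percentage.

By spousal attribution (R2), Emil Esposito is treated as also owning Elif Delgado's interest in Halcyon Capital LLC, giving 13% + 25% = 38%.
By spousal attribution (R2), Emil Esposito is treated as owning Elif Delgado's 50% interest in Northgate Services GmbH.
Chain via Talon Media Ltd (R1): 63% × 27% = 17.01% of Clearview Group plc.
Chain via Halcyon Capital LLC (R1): 38% × 38% = 14.44% of Clearview Group plc.
Chain via Northgate Services GmbH (R1): 50% × 19% = 9.5% of Clearview Group plc.
Aggregating (R3): 17.01% + 14.44% + 9.5% = 40.95%.

40.95%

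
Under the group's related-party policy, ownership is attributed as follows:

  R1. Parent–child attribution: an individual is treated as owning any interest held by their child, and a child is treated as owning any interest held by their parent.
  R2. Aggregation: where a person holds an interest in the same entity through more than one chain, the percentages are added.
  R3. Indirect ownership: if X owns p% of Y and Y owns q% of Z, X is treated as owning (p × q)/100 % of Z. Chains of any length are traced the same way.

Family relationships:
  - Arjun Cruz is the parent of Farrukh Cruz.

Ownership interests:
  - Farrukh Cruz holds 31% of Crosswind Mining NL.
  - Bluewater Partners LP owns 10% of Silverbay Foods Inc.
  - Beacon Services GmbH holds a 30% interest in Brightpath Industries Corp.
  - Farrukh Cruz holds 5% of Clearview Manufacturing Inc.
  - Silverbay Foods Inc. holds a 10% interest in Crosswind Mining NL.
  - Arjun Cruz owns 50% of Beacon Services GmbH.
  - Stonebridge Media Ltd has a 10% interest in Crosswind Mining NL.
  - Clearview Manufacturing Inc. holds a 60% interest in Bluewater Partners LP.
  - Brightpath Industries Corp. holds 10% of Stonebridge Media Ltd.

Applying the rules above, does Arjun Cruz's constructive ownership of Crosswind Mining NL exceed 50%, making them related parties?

No

By parent–child attribution (R1), Arjun Cruz is treated as owning Farrukh Cruz's 5% interest in Clearview Manufacturing Inc.
By parent–child attribution (R1), Arjun Cruz is treated as owning Farrukh Cruz's 31% interest in Crosswind Mining NL.
Chain via Beacon Services GmbH → Brightpath Industries Corp. → Stonebridge Media Ltd (R3): 50% × 30% × 10% × 10% = 0.15% of Crosswind Mining NL.
Chain via Clearview Manufacturing Inc. → Bluewater Partners LP → Silverbay Foods Inc. (R3): 5% × 60% × 10% × 10% = 0.03% of Crosswind Mining NL.
Direct interest in Crosswind Mining NL: 31%.
Aggregating (R2): 0.15% + 0.03% + 31% = 31.18%.
31.18% does not exceed the 50% threshold, so Arjun is not a related party to Crosswind Mining NL.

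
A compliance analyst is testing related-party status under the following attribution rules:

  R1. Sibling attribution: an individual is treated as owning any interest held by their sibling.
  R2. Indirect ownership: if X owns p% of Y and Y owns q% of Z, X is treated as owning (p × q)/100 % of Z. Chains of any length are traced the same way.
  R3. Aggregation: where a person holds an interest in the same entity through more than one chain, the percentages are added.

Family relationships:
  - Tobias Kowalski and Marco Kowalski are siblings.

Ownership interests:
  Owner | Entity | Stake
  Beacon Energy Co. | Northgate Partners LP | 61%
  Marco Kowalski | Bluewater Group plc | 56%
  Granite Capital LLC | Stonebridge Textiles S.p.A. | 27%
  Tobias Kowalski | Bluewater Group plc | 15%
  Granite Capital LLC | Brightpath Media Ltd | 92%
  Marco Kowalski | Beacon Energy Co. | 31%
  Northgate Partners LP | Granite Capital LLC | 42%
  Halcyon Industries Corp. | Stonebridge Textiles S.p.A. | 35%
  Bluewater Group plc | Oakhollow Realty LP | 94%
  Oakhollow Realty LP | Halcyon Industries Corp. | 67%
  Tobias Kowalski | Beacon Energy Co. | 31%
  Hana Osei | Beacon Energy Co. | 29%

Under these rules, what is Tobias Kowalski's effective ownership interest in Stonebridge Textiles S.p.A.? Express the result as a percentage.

By sibling attribution (R1), Tobias Kowalski is treated as also owning Marco Kowalski's interest in Bluewater Group plc, giving 15% + 56% = 71%.
By sibling attribution (R1), Tobias Kowalski is treated as also owning Marco Kowalski's interest in Beacon Energy Co, giving 31% + 31% = 62%.
Chain via Bluewater Group plc → Oakhollow Realty LP → Halcyon Industries Corp. (R2): 71% × 94% × 67% × 35% = 15.65053% of Stonebridge Textiles S.p.A.
Chain via Beacon Energy Co. → Northgate Partners LP → Granite Capital LLC (R2): 62% × 61% × 42% × 27% = 4.288788% of Stonebridge Textiles S.p.A.
Aggregating (R3): 15.65053% + 4.288788% = 19.939318%.

19.939318%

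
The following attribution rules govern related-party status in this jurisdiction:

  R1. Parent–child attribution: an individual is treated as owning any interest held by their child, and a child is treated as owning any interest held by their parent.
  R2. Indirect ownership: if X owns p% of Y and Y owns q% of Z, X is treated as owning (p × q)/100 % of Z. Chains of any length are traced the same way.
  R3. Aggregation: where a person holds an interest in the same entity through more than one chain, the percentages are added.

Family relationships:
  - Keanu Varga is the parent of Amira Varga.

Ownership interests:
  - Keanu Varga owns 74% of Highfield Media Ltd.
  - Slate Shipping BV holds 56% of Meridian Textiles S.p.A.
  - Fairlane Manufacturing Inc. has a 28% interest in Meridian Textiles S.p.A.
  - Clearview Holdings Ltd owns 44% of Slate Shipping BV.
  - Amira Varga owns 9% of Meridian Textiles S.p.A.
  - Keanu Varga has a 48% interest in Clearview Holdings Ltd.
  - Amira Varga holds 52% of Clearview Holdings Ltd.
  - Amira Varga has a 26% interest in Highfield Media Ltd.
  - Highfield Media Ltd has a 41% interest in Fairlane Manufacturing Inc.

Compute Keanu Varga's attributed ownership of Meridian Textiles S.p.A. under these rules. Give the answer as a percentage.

By parent–child attribution (R1), Keanu Varga is treated as also owning Amira Varga's interest in Clearview Holdings Ltd, giving 48% + 52% = 100%.
By parent–child attribution (R1), Keanu Varga is treated as also owning Amira Varga's interest in Highfield Media Ltd, giving 74% + 26% = 100%.
By parent–child attribution (R1), Keanu Varga is treated as owning Amira Varga's 9% interest in Meridian Textiles S.p.A.
Chain via Clearview Holdings Ltd → Slate Shipping BV (R2): 100% × 44% × 56% = 24.64% of Meridian Textiles S.p.A.
Chain via Highfield Media Ltd → Fairlane Manufacturing Inc. (R2): 100% × 41% × 28% = 11.48% of Meridian Textiles S.p.A.
Direct interest in Meridian Textiles S.p.A: 9%.
Aggregating (R3): 24.64% + 11.48% + 9% = 45.12%.

45.12%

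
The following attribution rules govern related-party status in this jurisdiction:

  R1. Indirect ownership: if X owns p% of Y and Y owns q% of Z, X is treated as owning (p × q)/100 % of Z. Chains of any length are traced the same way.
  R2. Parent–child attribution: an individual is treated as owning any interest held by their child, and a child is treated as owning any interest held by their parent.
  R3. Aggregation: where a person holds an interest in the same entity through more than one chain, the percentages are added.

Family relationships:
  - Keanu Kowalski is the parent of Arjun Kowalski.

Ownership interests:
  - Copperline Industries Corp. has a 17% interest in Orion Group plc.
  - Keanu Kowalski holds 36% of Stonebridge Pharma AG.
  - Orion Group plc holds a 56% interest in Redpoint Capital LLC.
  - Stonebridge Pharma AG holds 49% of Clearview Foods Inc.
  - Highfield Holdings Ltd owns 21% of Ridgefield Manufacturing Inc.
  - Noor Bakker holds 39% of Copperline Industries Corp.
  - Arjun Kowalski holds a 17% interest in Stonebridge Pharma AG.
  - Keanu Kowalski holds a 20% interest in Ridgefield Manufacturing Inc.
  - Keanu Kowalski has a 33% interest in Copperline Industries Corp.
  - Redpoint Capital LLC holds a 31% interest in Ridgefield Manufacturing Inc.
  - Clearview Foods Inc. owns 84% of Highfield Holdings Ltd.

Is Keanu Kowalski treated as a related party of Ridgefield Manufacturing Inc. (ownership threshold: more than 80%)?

No

By parent–child attribution (R2), Keanu Kowalski is treated as also owning Arjun Kowalski's interest in Stonebridge Pharma AG, giving 36% + 17% = 53%.
Chain via Stonebridge Pharma AG → Clearview Foods Inc. → Highfield Holdings Ltd (R1): 53% × 49% × 84% × 21% = 4.581108% of Ridgefield Manufacturing Inc.
Chain via Copperline Industries Corp. → Orion Group plc → Redpoint Capital LLC (R1): 33% × 17% × 56% × 31% = 0.973896% of Ridgefield Manufacturing Inc.
Direct interest in Ridgefield Manufacturing Inc: 20%.
Aggregating (R3): 4.581108% + 0.973896% + 20% = 25.555004%.
25.555004% does not exceed the 80% threshold, so Keanu is not a related party to Ridgefield Manufacturing Inc.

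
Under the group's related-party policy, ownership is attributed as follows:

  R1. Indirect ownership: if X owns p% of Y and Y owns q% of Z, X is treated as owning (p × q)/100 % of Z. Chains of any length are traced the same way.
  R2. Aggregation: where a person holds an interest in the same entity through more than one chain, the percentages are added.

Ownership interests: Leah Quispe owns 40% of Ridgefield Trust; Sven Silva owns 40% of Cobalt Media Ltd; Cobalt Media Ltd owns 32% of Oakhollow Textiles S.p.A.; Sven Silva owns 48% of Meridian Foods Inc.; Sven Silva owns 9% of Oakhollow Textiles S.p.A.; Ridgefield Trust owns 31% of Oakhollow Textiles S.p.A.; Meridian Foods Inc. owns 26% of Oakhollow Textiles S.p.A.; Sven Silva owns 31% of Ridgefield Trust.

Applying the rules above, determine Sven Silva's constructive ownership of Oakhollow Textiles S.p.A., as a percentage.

43.89%

Chain via Ridgefield Trust (R1): 31% × 31% = 9.61% of Oakhollow Textiles S.p.A.
Chain via Cobalt Media Ltd (R1): 40% × 32% = 12.8% of Oakhollow Textiles S.p.A.
Chain via Meridian Foods Inc. (R1): 48% × 26% = 12.48% of Oakhollow Textiles S.p.A.
Direct interest in Oakhollow Textiles S.p.A: 9%.
Aggregating (R2): 9.61% + 12.8% + 12.48% + 9% = 43.89%.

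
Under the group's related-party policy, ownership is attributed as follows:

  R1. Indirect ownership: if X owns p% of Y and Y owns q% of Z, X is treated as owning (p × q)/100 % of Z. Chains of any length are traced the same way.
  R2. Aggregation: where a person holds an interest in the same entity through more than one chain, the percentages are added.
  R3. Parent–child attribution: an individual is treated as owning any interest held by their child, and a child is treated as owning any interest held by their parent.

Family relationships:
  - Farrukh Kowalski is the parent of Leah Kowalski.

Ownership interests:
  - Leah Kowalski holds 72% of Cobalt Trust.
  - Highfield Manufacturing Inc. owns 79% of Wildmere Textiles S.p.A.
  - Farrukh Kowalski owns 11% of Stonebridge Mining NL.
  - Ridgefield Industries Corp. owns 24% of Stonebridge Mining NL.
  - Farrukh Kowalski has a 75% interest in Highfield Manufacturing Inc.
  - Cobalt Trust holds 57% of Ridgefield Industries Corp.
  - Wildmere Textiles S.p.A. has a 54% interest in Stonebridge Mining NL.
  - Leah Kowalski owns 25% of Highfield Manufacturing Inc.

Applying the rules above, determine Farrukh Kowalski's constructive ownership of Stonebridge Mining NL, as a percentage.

63.5096%

By parent–child attribution (R3), Farrukh Kowalski is treated as also owning Leah Kowalski's interest in Highfield Manufacturing Inc, giving 75% + 25% = 100%.
By parent–child attribution (R3), Farrukh Kowalski is treated as owning Leah Kowalski's 72% interest in Cobalt Trust.
Chain via Highfield Manufacturing Inc. → Wildmere Textiles S.p.A. (R1): 100% × 79% × 54% = 42.66% of Stonebridge Mining NL.
Direct interest in Stonebridge Mining NL: 11%.
Chain via Cobalt Trust → Ridgefield Industries Corp. (R1): 72% × 57% × 24% = 9.8496% of Stonebridge Mining NL.
Aggregating (R2): 42.66% + 11% + 9.8496% = 63.5096%.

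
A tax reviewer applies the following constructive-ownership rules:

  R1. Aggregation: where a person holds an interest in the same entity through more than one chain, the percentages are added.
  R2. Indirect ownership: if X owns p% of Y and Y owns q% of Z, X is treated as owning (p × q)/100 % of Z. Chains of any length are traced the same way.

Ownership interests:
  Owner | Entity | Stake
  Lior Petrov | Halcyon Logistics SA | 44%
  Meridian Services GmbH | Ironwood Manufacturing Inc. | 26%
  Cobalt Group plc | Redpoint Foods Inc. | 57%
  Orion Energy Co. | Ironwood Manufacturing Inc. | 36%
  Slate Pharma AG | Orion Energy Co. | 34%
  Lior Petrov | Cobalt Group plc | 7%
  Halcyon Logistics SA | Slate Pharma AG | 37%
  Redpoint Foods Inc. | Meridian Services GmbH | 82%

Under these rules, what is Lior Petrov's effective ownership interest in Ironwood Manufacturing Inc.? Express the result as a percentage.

Chain via Halcyon Logistics SA → Slate Pharma AG → Orion Energy Co. (R2): 44% × 37% × 34% × 36% = 1.992672% of Ironwood Manufacturing Inc.
Chain via Cobalt Group plc → Redpoint Foods Inc. → Meridian Services GmbH (R2): 7% × 57% × 82% × 26% = 0.850668% of Ironwood Manufacturing Inc.
Aggregating (R1): 1.992672% + 0.850668% = 2.84334%.

2.84334%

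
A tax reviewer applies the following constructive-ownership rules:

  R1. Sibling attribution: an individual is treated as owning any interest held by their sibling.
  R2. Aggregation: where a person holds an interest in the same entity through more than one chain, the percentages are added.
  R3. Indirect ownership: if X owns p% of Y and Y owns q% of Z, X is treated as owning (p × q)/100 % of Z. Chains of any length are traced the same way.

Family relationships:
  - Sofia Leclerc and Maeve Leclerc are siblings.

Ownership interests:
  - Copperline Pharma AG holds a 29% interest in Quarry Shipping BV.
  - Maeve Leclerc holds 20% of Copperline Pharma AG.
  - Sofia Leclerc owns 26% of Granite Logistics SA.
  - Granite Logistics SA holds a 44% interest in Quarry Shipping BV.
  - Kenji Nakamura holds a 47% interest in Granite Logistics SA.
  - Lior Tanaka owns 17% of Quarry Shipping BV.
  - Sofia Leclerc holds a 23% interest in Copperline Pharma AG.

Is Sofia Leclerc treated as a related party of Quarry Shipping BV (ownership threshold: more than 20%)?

Yes

By sibling attribution (R1), Sofia Leclerc is treated as also owning Maeve Leclerc's interest in Copperline Pharma AG, giving 23% + 20% = 43%.
Chain via Granite Logistics SA (R3): 26% × 44% = 11.44% of Quarry Shipping BV.
Chain via Copperline Pharma AG (R3): 43% × 29% = 12.47% of Quarry Shipping BV.
Aggregating (R2): 11.44% + 12.47% = 23.91%.
23.91% exceeds the 20% threshold, so Sofia is a related party to Quarry Shipping BV.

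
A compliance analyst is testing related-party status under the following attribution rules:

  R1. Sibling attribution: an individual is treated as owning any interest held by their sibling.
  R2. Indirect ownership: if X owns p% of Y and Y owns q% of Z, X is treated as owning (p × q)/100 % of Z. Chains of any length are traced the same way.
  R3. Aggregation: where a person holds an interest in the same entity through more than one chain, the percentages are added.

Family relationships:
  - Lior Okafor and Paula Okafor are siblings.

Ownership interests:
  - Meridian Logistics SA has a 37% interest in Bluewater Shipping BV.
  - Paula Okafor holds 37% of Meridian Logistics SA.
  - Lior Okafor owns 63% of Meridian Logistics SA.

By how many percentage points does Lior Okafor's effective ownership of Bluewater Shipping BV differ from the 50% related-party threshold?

By sibling attribution (R1), Lior Okafor is treated as also owning Paula Okafor's interest in Meridian Logistics SA, giving 63% + 37% = 100%.
Chain via Meridian Logistics SA (R2): 100% × 37% = 37% of Bluewater Shipping BV.
37% falls short of the 50% threshold by 13 percentage points.

13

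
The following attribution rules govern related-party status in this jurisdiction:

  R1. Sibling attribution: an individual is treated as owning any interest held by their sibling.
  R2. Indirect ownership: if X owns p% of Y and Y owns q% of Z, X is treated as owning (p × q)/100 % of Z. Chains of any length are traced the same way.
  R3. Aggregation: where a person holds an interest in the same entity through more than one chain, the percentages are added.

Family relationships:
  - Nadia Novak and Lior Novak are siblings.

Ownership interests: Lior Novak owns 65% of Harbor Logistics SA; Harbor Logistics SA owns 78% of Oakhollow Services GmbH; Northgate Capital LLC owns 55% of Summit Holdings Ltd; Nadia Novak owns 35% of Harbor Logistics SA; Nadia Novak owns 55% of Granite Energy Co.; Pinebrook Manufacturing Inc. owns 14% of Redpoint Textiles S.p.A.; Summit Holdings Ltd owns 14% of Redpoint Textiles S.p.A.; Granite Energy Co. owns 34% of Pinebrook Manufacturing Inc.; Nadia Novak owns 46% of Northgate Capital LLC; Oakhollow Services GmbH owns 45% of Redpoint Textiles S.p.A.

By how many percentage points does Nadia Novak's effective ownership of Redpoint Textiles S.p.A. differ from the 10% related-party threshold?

By sibling attribution (R1), Nadia Novak is treated as also owning Lior Novak's interest in Harbor Logistics SA, giving 35% + 65% = 100%.
Chain via Granite Energy Co. → Pinebrook Manufacturing Inc. (R2): 55% × 34% × 14% = 2.618% of Redpoint Textiles S.p.A.
Chain via Harbor Logistics SA → Oakhollow Services GmbH (R2): 100% × 78% × 45% = 35.1% of Redpoint Textiles S.p.A.
Chain via Northgate Capital LLC → Summit Holdings Ltd (R2): 46% × 55% × 14% = 3.542% of Redpoint Textiles S.p.A.
Aggregating (R3): 2.618% + 35.1% + 3.542% = 41.26%.
41.26% exceeds the 10% threshold by 31.26 percentage points.

31.26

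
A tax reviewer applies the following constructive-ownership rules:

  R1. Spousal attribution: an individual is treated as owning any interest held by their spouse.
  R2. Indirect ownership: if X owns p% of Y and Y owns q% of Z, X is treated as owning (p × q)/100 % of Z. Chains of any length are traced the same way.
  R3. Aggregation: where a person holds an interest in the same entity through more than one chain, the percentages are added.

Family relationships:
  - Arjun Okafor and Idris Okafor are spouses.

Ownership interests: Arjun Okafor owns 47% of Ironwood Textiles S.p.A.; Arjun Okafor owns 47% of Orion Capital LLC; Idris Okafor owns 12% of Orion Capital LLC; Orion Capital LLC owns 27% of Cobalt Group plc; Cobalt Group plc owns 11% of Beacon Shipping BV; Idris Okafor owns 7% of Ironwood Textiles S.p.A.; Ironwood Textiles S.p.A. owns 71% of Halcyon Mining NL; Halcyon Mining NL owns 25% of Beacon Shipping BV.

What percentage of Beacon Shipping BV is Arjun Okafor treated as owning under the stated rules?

11.3373%

By spousal attribution (R1), Arjun Okafor is treated as also owning Idris Okafor's interest in Orion Capital LLC, giving 47% + 12% = 59%.
By spousal attribution (R1), Arjun Okafor is treated as also owning Idris Okafor's interest in Ironwood Textiles S.p.A, giving 47% + 7% = 54%.
Chain via Orion Capital LLC → Cobalt Group plc (R2): 59% × 27% × 11% = 1.7523% of Beacon Shipping BV.
Chain via Ironwood Textiles S.p.A. → Halcyon Mining NL (R2): 54% × 71% × 25% = 9.585% of Beacon Shipping BV.
Aggregating (R3): 1.7523% + 9.585% = 11.3373%.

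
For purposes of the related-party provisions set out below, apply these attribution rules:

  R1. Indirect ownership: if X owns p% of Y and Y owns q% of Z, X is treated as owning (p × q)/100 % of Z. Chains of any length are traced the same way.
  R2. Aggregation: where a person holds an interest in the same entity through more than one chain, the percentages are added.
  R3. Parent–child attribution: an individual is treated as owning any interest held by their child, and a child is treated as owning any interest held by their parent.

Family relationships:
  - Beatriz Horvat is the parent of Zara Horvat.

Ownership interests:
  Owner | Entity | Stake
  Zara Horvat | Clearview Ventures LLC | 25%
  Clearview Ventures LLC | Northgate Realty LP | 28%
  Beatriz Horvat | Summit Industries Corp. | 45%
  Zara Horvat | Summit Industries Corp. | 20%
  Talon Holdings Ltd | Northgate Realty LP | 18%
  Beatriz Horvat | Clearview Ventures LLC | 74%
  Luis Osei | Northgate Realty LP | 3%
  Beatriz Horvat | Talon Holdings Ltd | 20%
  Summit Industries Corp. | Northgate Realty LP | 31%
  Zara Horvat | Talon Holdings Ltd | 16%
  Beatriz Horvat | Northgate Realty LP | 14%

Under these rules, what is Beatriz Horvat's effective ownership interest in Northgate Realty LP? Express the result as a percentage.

By parent–child attribution (R3), Beatriz Horvat is treated as also owning Zara Horvat's interest in Summit Industries Corp, giving 45% + 20% = 65%.
By parent–child attribution (R3), Beatriz Horvat is treated as also owning Zara Horvat's interest in Talon Holdings Ltd, giving 20% + 16% = 36%.
By parent–child attribution (R3), Beatriz Horvat is treated as also owning Zara Horvat's interest in Clearview Ventures LLC, giving 74% + 25% = 99%.
Chain via Summit Industries Corp. (R1): 65% × 31% = 20.15% of Northgate Realty LP.
Chain via Talon Holdings Ltd (R1): 36% × 18% = 6.48% of Northgate Realty LP.
Chain via Clearview Ventures LLC (R1): 99% × 28% = 27.72% of Northgate Realty LP.
Direct interest in Northgate Realty LP: 14%.
Aggregating (R2): 20.15% + 6.48% + 27.72% + 14% = 68.35%.

68.35%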